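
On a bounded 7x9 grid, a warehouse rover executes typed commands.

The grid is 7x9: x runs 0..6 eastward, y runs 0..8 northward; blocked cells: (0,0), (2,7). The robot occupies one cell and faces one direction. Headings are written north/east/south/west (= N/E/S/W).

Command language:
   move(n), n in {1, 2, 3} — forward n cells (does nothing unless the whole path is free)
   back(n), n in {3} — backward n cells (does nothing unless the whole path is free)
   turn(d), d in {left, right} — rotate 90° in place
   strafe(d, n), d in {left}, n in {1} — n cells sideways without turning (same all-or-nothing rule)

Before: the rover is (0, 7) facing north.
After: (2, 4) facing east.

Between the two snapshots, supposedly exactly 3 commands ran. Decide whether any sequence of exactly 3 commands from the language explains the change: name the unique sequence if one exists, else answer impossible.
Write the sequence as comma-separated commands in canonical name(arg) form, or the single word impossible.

back(3), turn(right), move(2)

key: position moved to (2,4) AND the heading swung to E — translation plus rotation needed
begin: (0, 7) facing north
1. back(3) → (0, 4) facing north
2. turn(right) → (0, 4) facing east
3. move(2) → (2, 4) facing east
uniquely the one of 343 3-step routes that fits.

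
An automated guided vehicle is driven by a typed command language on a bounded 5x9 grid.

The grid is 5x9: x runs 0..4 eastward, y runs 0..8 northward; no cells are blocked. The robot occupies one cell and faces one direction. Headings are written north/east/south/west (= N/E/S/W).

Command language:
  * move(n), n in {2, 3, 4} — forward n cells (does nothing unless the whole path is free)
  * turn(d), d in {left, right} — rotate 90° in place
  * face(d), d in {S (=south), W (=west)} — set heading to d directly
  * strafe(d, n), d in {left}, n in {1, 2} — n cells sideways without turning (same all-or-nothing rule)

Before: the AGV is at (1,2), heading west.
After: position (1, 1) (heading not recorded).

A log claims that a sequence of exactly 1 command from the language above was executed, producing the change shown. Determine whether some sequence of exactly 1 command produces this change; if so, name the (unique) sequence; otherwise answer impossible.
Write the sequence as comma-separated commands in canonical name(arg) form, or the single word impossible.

strafe(left, 1)

begin: at (1,2), heading west
t=1 strafe(left, 1) ⇒ at (1,1), heading west
no other 1-command option fits: unique.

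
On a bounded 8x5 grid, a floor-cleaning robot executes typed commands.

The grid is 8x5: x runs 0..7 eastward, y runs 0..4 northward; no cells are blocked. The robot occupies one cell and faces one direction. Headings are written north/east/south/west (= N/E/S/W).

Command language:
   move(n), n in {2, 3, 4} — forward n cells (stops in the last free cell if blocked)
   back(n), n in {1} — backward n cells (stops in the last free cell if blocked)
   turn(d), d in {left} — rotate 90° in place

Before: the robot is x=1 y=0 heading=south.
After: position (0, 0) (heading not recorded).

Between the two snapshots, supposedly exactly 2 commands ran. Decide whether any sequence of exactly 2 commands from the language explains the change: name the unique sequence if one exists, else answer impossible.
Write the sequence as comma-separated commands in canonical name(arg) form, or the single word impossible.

turn(left), back(1)

key: running back(1) before turn(left) would end elsewhere — order is forced
start: x=1 y=0 heading=south
[1] after turn(left): x=1 y=0 heading=east
[2] after back(1): x=0 y=0 heading=east
all 25 alternatives checked — unique.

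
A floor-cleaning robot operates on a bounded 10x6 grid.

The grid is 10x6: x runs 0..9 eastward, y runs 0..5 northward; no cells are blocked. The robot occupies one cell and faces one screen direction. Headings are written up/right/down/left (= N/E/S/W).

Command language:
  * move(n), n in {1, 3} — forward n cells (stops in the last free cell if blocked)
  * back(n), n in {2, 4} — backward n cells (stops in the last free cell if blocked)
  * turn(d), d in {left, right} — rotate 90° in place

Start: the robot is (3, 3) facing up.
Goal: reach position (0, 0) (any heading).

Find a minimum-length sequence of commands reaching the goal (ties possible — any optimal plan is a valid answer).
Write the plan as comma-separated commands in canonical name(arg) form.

from: (3, 3) facing up
t=1 back(4) ⇒ (3, 0) facing up
t=2 turn(left) ⇒ (3, 0) facing left
t=3 move(3) ⇒ (0, 0) facing left
minimal: 3 command(s), checked below 3.

back(4), turn(left), move(3)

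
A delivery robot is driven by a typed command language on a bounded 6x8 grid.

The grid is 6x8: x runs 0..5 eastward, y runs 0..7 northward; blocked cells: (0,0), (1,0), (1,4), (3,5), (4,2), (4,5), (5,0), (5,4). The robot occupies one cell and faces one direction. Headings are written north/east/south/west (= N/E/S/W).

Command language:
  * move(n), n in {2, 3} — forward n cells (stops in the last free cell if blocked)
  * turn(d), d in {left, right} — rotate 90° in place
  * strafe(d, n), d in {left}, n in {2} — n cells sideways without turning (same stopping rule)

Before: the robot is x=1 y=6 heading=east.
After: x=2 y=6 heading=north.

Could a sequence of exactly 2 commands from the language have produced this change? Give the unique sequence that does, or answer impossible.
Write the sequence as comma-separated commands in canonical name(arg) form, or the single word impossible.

impossible

checked all 2-command options: none fits.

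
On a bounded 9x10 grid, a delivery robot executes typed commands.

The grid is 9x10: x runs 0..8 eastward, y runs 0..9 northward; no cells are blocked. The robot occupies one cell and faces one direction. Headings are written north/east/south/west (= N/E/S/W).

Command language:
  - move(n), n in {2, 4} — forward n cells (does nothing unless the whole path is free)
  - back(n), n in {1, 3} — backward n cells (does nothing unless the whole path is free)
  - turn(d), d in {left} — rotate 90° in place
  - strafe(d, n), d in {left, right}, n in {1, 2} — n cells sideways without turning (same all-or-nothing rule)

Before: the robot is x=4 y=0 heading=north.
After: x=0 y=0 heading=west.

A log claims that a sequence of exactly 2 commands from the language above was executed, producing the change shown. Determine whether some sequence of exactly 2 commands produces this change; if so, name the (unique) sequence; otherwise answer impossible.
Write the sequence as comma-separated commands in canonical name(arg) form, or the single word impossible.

turn(left), move(4)

key: order matters: swapping turn(left) and move(4) lands elsewhere
initial: x=4 y=0 heading=north
t=1 turn(left) ⇒ x=4 y=0 heading=west
t=2 move(4) ⇒ x=0 y=0 heading=west
all 81 alternatives checked — unique.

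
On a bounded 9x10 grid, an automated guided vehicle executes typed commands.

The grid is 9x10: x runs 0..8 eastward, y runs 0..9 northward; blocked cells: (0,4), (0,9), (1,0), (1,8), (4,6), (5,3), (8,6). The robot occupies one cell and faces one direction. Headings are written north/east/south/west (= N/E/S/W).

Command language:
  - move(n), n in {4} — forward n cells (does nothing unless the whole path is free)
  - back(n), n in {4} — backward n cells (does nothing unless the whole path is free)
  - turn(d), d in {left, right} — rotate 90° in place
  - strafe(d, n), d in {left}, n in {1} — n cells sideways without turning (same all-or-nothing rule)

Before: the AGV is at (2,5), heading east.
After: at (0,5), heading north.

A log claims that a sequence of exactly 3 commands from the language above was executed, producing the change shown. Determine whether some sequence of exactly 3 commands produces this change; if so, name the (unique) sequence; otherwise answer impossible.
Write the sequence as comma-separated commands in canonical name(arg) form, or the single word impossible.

turn(left), strafe(left, 1), strafe(left, 1)

key: position moved to (0,5) AND the heading swung to N — translation plus rotation needed
begin: at (2,5), heading east
step 1 (turn(left)): at (2,5), heading north
step 2 (strafe(left, 1)): at (1,5), heading north
step 3 (strafe(left, 1)): at (0,5), heading north
no rival 3-sequence matches.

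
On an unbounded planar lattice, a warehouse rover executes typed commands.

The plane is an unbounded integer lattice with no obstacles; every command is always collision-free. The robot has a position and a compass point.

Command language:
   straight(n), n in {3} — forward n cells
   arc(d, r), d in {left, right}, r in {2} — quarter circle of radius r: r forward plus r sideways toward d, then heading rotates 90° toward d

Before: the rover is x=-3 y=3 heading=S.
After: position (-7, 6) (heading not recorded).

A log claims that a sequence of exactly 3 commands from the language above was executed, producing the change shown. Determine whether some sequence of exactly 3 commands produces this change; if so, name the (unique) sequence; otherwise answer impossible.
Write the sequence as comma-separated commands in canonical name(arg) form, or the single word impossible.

arc(right, 2), arc(right, 2), straight(3)

key: running straight(3) before arc(right, 2) would end elsewhere — order is forced
t0: x=-3 y=3 heading=S
step 1 (arc(right, 2)): x=-5 y=1 heading=W
step 2 (arc(right, 2)): x=-7 y=3 heading=N
step 3 (straight(3)): x=-7 y=6 heading=N
no other 3-command option fits: unique.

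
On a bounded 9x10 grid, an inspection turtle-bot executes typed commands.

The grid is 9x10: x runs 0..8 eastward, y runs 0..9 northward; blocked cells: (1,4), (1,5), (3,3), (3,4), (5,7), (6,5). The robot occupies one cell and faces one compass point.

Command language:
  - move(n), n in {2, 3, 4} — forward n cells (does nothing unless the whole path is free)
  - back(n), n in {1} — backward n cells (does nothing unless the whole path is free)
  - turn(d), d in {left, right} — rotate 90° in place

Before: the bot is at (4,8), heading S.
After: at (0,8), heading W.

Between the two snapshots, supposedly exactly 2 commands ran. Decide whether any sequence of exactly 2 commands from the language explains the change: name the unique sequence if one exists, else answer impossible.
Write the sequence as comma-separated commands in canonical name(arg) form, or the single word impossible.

key: order matters: swapping turn(right) and move(4) lands elsewhere
t0: at (4,8), heading S
1. turn(right) → at (4,8), heading W
2. move(4) → at (0,8), heading W
all 36 alternatives checked — unique.

turn(right), move(4)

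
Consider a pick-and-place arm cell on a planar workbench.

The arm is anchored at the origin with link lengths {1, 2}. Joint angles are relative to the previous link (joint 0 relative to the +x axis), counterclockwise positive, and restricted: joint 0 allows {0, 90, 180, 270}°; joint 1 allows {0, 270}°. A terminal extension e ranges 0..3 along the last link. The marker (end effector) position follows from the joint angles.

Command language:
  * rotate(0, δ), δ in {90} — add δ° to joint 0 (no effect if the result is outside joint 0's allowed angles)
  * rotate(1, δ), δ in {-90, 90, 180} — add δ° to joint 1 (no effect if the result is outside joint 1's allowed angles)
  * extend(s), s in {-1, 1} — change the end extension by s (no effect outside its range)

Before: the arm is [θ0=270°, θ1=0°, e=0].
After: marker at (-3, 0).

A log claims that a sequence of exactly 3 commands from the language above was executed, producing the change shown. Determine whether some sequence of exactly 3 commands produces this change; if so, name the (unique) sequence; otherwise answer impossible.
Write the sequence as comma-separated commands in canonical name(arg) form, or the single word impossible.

start: [θ0=270°, θ1=0°, e=0]
[1] after rotate(0, 90): [θ0=0°, θ1=0°, e=0]
[2] after rotate(0, 90): [θ0=90°, θ1=0°, e=0]
[3] after rotate(0, 90): [θ0=180°, θ1=0°, e=0]
no other 3-command option fits: unique.

rotate(0, 90), rotate(0, 90), rotate(0, 90)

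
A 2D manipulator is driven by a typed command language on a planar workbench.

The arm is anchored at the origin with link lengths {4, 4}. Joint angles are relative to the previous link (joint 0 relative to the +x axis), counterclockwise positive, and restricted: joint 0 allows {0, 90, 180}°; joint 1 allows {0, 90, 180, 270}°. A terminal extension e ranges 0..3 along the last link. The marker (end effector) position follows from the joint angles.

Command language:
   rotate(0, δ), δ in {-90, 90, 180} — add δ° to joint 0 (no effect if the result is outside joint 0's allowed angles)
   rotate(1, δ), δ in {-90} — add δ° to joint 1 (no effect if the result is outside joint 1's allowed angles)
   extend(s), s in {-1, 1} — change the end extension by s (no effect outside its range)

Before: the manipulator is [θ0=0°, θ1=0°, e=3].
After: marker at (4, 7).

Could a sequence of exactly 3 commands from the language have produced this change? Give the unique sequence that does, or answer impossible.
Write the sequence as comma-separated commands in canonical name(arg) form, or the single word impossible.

t0: [θ0=0°, θ1=0°, e=3]
step 1 (rotate(1, -90)): [θ0=0°, θ1=270°, e=3]
step 2 (rotate(1, -90)): [θ0=0°, θ1=180°, e=3]
step 3 (rotate(1, -90)): [θ0=0°, θ1=90°, e=3]
uniquely the one of 216 3-step routes that fits.

rotate(1, -90), rotate(1, -90), rotate(1, -90)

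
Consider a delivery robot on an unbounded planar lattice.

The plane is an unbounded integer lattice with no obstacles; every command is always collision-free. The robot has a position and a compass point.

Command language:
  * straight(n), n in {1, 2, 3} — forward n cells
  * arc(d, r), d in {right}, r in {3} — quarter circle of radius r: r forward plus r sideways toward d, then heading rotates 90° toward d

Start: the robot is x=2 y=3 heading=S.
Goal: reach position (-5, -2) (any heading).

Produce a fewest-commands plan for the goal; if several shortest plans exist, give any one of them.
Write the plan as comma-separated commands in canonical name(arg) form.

straight(2), arc(right, 3), straight(1), straight(3)

begin: x=2 y=3 heading=S
t=1 straight(2) ⇒ x=2 y=1 heading=S
t=2 arc(right, 3) ⇒ x=-1 y=-2 heading=W
t=3 straight(1) ⇒ x=-2 y=-2 heading=W
t=4 straight(3) ⇒ x=-5 y=-2 heading=W
nothing shorter than 4 reaches the goal.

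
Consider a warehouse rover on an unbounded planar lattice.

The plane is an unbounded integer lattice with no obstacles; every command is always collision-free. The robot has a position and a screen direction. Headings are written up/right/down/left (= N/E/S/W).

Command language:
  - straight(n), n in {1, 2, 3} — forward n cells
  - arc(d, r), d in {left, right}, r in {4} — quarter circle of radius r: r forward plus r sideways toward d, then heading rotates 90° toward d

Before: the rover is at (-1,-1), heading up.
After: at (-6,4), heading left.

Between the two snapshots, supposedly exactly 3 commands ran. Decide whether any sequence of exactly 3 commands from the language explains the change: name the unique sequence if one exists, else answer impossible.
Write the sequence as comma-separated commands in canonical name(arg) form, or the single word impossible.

straight(1), arc(left, 4), straight(1)

key: position moved to (-6,4) AND the heading swung to W — translation plus rotation needed
t0: at (-1,-1), heading up
t=1 straight(1) ⇒ at (-1,0), heading up
t=2 arc(left, 4) ⇒ at (-5,4), heading left
t=3 straight(1) ⇒ at (-6,4), heading left
all 125 alternatives checked — unique.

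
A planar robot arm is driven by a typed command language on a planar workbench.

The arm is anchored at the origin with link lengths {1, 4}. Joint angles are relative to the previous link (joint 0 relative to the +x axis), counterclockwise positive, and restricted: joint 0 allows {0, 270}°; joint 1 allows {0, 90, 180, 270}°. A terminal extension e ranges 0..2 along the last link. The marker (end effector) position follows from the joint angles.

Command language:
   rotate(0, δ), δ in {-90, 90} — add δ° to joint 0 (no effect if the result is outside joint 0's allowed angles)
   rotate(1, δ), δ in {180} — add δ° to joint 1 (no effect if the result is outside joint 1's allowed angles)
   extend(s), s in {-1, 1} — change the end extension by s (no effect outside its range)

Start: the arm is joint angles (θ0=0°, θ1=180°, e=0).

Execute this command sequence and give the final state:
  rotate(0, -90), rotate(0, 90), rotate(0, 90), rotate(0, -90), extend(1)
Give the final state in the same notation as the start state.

joint angles (θ0=270°, θ1=180°, e=1)

t0: joint angles (θ0=0°, θ1=180°, e=0)
step 1 (rotate(0, -90)): joint angles (θ0=270°, θ1=180°, e=0)
step 2 (rotate(0, 90)): joint angles (θ0=0°, θ1=180°, e=0)
step 3 (rotate(0, 90)): joint angles (θ0=0°, θ1=180°, e=0)
step 4 (rotate(0, -90)): joint angles (θ0=270°, θ1=180°, e=0)
step 5 (extend(1)): joint angles (θ0=270°, θ1=180°, e=1)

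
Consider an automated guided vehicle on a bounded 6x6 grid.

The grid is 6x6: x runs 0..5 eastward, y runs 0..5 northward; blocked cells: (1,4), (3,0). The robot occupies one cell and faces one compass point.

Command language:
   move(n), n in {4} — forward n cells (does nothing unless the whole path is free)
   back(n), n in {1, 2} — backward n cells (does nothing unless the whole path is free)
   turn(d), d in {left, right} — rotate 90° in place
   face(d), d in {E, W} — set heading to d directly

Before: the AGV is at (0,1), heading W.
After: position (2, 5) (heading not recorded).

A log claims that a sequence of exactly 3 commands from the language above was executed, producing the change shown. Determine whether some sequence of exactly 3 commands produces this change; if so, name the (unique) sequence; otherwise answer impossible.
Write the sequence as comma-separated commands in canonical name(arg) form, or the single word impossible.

key: order matters: swapping back(2) and move(4) lands elsewhere
initial: at (0,1), heading W
t=1 back(2) ⇒ at (2,1), heading W
t=2 turn(right) ⇒ at (2,1), heading N
t=3 move(4) ⇒ at (2,5), heading N
no other 3-command option fits: unique.

back(2), turn(right), move(4)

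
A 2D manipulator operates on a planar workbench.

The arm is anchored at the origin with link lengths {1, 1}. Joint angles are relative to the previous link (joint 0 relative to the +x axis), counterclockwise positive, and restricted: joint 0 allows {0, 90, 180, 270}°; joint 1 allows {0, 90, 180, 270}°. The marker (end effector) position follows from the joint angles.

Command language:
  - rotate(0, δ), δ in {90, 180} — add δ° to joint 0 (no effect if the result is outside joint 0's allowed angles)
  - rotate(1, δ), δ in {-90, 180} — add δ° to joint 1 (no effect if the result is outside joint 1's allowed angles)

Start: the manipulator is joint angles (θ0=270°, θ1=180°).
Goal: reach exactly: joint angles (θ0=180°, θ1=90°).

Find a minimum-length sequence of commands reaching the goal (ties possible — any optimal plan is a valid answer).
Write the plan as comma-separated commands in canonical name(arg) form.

t0: joint angles (θ0=270°, θ1=180°)
t=1 rotate(1, -90) ⇒ joint angles (θ0=270°, θ1=90°)
t=2 rotate(0, 90) ⇒ joint angles (θ0=0°, θ1=90°)
t=3 rotate(0, 180) ⇒ joint angles (θ0=180°, θ1=90°)
nothing shorter than 3 reaches the goal.

rotate(1, -90), rotate(0, 90), rotate(0, 180)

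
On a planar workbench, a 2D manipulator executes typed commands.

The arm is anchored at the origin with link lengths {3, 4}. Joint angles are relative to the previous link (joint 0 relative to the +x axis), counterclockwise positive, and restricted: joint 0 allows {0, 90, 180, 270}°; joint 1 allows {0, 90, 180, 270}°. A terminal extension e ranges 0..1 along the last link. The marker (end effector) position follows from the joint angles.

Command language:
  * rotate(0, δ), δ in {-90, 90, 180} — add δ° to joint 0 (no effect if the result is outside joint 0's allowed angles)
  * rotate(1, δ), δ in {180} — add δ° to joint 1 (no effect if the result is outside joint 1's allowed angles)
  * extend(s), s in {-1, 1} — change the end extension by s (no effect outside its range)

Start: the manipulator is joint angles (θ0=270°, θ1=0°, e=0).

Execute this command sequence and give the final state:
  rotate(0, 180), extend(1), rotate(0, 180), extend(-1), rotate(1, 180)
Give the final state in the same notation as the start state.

initial: joint angles (θ0=270°, θ1=0°, e=0)
step 1 (rotate(0, 180)): joint angles (θ0=90°, θ1=0°, e=0)
step 2 (extend(1)): joint angles (θ0=90°, θ1=0°, e=1)
step 3 (rotate(0, 180)): joint angles (θ0=270°, θ1=0°, e=1)
step 4 (extend(-1)): joint angles (θ0=270°, θ1=0°, e=0)
step 5 (rotate(1, 180)): joint angles (θ0=270°, θ1=180°, e=0)

joint angles (θ0=270°, θ1=180°, e=0)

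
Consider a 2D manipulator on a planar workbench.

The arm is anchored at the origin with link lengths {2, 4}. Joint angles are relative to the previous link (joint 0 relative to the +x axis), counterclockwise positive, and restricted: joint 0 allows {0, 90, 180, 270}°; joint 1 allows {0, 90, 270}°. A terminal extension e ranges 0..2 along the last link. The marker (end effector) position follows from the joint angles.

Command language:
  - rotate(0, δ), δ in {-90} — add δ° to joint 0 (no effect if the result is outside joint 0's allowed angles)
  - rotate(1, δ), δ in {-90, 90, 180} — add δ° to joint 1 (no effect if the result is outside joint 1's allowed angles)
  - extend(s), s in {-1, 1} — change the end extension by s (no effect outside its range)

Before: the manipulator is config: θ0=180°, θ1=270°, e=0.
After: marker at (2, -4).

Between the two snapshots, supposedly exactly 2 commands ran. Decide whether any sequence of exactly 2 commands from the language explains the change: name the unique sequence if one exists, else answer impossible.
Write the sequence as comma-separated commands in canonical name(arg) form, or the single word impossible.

rotate(0, -90), rotate(0, -90)

t0: config: θ0=180°, θ1=270°, e=0
[1] after rotate(0, -90): config: θ0=90°, θ1=270°, e=0
[2] after rotate(0, -90): config: θ0=0°, θ1=270°, e=0
all 36 alternatives checked — unique.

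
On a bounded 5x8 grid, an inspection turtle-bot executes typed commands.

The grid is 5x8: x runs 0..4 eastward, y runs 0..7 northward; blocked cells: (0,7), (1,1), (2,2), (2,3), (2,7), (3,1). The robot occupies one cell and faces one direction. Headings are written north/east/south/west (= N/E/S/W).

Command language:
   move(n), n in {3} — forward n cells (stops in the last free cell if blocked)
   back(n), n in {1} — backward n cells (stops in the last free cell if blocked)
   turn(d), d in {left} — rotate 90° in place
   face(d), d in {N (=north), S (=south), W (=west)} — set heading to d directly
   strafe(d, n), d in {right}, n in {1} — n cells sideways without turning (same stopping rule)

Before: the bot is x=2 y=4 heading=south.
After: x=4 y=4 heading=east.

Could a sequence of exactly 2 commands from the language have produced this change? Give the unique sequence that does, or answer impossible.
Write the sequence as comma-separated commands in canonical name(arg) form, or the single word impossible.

key: move(3) runs into the grid edge before its full distance
from: x=2 y=4 heading=south
t=1 turn(left) ⇒ x=2 y=4 heading=east
t=2 move(3) ⇒ x=4 y=4 heading=east
no rival 2-sequence matches.

turn(left), move(3)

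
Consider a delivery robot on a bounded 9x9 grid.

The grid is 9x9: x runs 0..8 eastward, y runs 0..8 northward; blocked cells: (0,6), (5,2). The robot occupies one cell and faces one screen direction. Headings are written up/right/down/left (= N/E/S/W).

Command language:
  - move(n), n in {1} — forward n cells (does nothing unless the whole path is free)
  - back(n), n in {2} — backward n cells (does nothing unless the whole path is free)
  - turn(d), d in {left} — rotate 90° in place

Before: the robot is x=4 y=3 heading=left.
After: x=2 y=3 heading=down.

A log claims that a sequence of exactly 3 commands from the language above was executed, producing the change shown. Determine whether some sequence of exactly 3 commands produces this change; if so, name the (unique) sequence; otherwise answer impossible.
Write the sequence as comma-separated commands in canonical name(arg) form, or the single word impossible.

move(1), move(1), turn(left)

key: position moved to (2,3) AND the heading swung to S — translation plus rotation needed
start: x=4 y=3 heading=left
[1] after move(1): x=3 y=3 heading=left
[2] after move(1): x=2 y=3 heading=left
[3] after turn(left): x=2 y=3 heading=down
no rival 3-sequence matches.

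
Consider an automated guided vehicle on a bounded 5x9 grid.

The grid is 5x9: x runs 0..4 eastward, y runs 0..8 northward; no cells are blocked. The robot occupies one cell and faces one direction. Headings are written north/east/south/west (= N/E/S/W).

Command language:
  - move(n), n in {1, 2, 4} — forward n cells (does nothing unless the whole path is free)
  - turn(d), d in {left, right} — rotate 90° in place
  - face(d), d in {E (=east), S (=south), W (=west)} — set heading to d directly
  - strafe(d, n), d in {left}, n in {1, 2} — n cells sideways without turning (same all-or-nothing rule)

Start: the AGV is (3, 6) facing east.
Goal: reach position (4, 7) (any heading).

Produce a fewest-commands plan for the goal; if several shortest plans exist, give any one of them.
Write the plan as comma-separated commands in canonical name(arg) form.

begin: (3, 6) facing east
[1] after move(1): (4, 6) facing east
[2] after strafe(left, 1): (4, 7) facing east
no 1-step plan works, so 2 is optimal.

move(1), strafe(left, 1)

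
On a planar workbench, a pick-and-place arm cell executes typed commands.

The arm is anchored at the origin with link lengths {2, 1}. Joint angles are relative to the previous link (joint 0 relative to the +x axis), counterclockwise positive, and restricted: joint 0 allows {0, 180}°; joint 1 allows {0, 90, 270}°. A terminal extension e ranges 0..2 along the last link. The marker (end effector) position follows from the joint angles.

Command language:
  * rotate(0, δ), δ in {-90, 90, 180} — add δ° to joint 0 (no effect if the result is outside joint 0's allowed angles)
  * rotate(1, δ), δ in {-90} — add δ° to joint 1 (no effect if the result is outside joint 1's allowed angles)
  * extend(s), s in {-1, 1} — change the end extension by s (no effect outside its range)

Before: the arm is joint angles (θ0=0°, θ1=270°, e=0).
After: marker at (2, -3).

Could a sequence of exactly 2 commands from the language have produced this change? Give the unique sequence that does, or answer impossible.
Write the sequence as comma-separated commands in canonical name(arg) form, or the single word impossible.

extend(1), extend(1)

initial: joint angles (θ0=0°, θ1=270°, e=0)
[1] after extend(1): joint angles (θ0=0°, θ1=270°, e=1)
[2] after extend(1): joint angles (θ0=0°, θ1=270°, e=2)
uniquely the one of 36 2-step routes that fits.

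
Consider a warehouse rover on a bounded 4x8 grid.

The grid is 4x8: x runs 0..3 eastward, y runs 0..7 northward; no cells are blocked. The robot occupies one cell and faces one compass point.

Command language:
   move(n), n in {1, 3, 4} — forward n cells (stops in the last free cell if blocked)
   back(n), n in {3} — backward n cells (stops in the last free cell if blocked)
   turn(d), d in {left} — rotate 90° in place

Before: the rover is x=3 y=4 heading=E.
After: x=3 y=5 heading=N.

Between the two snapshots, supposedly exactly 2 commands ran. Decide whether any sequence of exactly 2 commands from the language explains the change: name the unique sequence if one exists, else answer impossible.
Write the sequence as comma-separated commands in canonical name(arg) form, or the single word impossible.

turn(left), move(1)

key: position moved to (3,5) AND the heading swung to N — translation plus rotation needed
initial: x=3 y=4 heading=E
step 1 (turn(left)): x=3 y=4 heading=N
step 2 (move(1)): x=3 y=5 heading=N
no rival 2-sequence matches.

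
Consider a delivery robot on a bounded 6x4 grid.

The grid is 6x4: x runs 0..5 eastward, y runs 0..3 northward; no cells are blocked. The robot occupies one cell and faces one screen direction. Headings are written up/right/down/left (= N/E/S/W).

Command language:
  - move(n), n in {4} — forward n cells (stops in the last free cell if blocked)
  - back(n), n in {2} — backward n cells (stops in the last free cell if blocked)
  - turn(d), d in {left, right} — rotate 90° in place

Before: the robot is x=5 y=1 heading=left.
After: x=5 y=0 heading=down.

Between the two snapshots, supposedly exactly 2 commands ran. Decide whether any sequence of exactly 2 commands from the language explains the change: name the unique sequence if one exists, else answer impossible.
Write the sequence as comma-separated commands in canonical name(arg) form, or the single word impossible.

turn(left), move(4)

key: move(4) runs into the grid edge before its full distance
start: x=5 y=1 heading=left
1. turn(left) → x=5 y=1 heading=down
2. move(4) → x=5 y=0 heading=down
uniquely the one of 16 2-step routes that fits.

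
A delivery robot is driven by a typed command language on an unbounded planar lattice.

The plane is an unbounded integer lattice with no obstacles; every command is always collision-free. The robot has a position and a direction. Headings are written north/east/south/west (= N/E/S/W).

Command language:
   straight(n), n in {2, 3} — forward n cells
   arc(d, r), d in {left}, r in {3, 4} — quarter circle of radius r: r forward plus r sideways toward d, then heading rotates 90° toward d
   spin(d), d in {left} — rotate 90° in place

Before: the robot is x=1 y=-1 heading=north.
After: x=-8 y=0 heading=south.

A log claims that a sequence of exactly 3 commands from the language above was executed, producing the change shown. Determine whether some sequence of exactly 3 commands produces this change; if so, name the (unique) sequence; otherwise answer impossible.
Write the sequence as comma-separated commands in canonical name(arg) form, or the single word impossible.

key: position moved to (-8,0) AND the heading swung to S — translation plus rotation needed
initial: x=1 y=-1 heading=north
1. arc(left, 4) → x=-3 y=3 heading=west
2. straight(2) → x=-5 y=3 heading=west
3. arc(left, 3) → x=-8 y=0 heading=south
no rival 3-sequence matches.

arc(left, 4), straight(2), arc(left, 3)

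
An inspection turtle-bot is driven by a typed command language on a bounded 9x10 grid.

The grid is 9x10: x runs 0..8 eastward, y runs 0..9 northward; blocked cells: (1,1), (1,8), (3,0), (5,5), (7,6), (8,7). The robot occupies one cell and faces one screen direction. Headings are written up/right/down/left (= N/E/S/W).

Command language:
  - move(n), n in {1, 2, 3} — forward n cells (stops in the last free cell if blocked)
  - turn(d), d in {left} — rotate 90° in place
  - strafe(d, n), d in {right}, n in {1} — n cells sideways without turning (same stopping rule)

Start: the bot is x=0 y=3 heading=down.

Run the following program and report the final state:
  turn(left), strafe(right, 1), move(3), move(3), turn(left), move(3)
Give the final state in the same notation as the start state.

x=6 y=5 heading=up

from: x=0 y=3 heading=down
1. turn(left) → x=0 y=3 heading=right
2. strafe(right, 1) → x=0 y=2 heading=right
3. move(3) → x=3 y=2 heading=right
4. move(3) → x=6 y=2 heading=right
5. turn(left) → x=6 y=2 heading=up
6. move(3) → x=6 y=5 heading=up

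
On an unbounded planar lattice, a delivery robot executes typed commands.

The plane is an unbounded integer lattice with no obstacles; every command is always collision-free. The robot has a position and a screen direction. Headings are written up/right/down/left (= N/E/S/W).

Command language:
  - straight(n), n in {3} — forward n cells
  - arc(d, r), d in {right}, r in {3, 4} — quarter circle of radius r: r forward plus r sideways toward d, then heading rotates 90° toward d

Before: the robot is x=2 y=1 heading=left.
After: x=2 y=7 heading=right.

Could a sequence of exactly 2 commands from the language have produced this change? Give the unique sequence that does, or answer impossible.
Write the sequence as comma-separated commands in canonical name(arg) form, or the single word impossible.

arc(right, 3), arc(right, 3)

key: position moved to (2,7) AND the heading swung to E — translation plus rotation needed
initial: x=2 y=1 heading=left
t=1 arc(right, 3) ⇒ x=-1 y=4 heading=up
t=2 arc(right, 3) ⇒ x=2 y=7 heading=right
no rival 2-sequence matches.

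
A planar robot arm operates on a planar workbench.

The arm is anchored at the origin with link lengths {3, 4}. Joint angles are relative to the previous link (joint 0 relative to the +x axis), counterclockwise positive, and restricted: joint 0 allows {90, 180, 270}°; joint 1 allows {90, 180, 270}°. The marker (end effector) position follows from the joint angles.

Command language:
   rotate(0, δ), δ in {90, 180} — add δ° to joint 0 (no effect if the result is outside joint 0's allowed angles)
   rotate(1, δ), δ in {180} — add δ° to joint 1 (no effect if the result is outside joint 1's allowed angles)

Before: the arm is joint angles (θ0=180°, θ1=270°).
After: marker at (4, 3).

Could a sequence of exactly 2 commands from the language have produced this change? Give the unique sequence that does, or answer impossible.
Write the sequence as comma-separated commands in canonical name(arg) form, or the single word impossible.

rotate(0, 90), rotate(0, 180)

key: running rotate(0, 180) before rotate(0, 90) would end elsewhere — order is forced
start: joint angles (θ0=180°, θ1=270°)
[1] after rotate(0, 90): joint angles (θ0=270°, θ1=270°)
[2] after rotate(0, 180): joint angles (θ0=90°, θ1=270°)
no other 2-command option fits: unique.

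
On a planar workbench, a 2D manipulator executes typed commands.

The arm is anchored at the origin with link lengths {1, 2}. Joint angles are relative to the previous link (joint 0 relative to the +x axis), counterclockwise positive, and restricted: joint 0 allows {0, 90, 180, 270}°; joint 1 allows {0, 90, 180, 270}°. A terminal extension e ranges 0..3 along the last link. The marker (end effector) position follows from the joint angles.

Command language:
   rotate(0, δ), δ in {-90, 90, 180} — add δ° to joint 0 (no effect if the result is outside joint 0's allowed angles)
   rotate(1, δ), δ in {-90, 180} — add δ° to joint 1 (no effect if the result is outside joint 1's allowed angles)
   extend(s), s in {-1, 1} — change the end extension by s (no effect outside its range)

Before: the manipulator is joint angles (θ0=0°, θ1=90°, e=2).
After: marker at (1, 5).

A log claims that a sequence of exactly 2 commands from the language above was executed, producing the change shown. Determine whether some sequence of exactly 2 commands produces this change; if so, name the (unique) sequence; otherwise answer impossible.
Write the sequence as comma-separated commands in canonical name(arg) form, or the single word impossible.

extend(1), extend(1)

from: joint angles (θ0=0°, θ1=90°, e=2)
[1] after extend(1): joint angles (θ0=0°, θ1=90°, e=3)
[2] after extend(1): joint angles (θ0=0°, θ1=90°, e=3)
all 49 alternatives checked — unique.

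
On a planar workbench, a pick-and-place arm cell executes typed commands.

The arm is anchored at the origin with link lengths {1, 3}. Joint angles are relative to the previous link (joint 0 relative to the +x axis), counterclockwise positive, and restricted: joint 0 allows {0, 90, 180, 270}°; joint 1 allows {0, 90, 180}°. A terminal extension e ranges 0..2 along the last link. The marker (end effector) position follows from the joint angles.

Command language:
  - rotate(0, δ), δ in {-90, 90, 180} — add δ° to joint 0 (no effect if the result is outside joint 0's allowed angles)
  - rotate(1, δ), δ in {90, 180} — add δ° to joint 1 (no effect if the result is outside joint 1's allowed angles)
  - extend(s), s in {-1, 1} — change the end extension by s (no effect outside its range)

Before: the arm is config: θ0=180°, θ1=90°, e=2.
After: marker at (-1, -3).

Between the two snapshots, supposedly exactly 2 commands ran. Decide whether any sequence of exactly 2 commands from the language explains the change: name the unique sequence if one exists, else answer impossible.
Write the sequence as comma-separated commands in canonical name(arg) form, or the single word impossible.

extend(-1), extend(-1)

start: config: θ0=180°, θ1=90°, e=2
t=1 extend(-1) ⇒ config: θ0=180°, θ1=90°, e=1
t=2 extend(-1) ⇒ config: θ0=180°, θ1=90°, e=0
no rival 2-sequence matches.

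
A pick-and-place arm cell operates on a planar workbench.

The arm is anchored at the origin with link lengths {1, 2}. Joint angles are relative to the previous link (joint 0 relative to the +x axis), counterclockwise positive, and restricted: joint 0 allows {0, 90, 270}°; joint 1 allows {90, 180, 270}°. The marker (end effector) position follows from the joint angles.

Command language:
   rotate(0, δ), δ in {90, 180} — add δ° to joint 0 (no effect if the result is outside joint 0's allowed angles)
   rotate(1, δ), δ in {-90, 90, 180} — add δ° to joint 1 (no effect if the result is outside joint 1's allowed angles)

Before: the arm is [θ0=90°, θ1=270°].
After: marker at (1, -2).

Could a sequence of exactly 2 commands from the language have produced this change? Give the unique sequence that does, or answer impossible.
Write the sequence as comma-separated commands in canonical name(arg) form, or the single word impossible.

key: order matters: swapping rotate(0, 180) and rotate(0, 90) lands elsewhere
t0: [θ0=90°, θ1=270°]
step 1 (rotate(0, 180)): [θ0=270°, θ1=270°]
step 2 (rotate(0, 90)): [θ0=0°, θ1=270°]
no rival 2-sequence matches.

rotate(0, 180), rotate(0, 90)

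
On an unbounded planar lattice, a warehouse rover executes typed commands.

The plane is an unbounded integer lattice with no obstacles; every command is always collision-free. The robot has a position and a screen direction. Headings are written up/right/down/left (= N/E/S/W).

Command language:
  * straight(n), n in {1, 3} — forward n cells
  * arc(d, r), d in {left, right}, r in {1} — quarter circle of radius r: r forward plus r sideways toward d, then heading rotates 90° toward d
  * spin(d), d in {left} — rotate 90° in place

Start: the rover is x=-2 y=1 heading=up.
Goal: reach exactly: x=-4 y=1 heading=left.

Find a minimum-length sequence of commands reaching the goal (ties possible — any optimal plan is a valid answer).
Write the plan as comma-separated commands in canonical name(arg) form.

t0: x=-2 y=1 heading=up
t=1 spin(left) ⇒ x=-2 y=1 heading=left
t=2 straight(1) ⇒ x=-3 y=1 heading=left
t=3 straight(1) ⇒ x=-4 y=1 heading=left
shorter routes all fall short; 3 is best.

spin(left), straight(1), straight(1)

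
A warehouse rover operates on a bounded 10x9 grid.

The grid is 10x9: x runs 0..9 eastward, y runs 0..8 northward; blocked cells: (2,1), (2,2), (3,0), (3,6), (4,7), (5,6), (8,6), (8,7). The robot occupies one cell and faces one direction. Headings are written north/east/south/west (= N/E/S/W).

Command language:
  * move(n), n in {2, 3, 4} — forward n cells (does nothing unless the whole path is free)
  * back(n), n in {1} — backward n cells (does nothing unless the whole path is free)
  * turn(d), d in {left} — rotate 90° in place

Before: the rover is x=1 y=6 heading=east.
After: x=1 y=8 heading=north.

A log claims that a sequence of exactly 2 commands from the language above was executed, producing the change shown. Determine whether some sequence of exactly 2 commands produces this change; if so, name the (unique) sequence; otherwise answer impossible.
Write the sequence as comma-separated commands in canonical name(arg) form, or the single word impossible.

key: order matters: swapping turn(left) and move(2) lands elsewhere
initial: x=1 y=6 heading=east
1. turn(left) → x=1 y=6 heading=north
2. move(2) → x=1 y=8 heading=north
no other 2-command option fits: unique.

turn(left), move(2)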